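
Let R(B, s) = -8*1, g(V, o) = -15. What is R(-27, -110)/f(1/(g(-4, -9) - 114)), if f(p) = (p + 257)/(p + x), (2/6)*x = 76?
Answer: -29411/4144 ≈ -7.0973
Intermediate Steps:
x = 228 (x = 3*76 = 228)
R(B, s) = -8
f(p) = (257 + p)/(228 + p) (f(p) = (p + 257)/(p + 228) = (257 + p)/(228 + p))
R(-27, -110)/f(1/(g(-4, -9) - 114)) = -8*(228 + 1/(-15 - 114))/(257 + 1/(-15 - 114)) = -8*(228 + 1/(-129))/(257 + 1/(-129)) = -8*(228 - 1/129)/(257 - 1/129) = -8/((33152/129)/(29411/129)) = -8/((129/29411)*(33152/129)) = -8/33152/29411 = -8*29411/33152 = -29411/4144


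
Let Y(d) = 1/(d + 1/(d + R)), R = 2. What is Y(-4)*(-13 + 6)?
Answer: 14/9 ≈ 1.5556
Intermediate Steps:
Y(d) = 1/(d + 1/(2 + d)) (Y(d) = 1/(d + 1/(d + 2)) = 1/(d + 1/(2 + d)))
Y(-4)*(-13 + 6) = ((2 - 4)/(1 + (-4)**2 + 2*(-4)))*(-13 + 6) = (-2/(1 + 16 - 8))*(-7) = (-2/9)*(-7) = ((1/9)*(-2))*(-7) = -2/9*(-7) = 14/9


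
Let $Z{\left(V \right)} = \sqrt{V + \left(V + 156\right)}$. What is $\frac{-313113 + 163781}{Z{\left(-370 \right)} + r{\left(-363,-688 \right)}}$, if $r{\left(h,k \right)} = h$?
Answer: $\frac{54207516}{132353} + \frac{298664 i \sqrt{146}}{132353} \approx 409.57 + 27.266 i$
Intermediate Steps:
$Z{\left(V \right)} = \sqrt{156 + 2 V}$ ($Z{\left(V \right)} = \sqrt{V + \left(156 + V\right)} = \sqrt{156 + 2 V}$)
$\frac{-313113 + 163781}{Z{\left(-370 \right)} + r{\left(-363,-688 \right)}} = \frac{-313113 + 163781}{\sqrt{156 + 2 \left(-370\right)} - 363} = - \frac{149332}{\sqrt{156 - 740} - 363} = - \frac{149332}{\sqrt{-584} - 363} = - \frac{149332}{2 i \sqrt{146} - 363} = - \frac{149332}{-363 + 2 i \sqrt{146}}$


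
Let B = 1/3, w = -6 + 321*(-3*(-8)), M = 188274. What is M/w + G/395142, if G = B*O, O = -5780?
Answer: 18595033357/760450779 ≈ 24.453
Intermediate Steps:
w = 7698 (w = -6 + 321*24 = -6 + 7704 = 7698)
B = 1/3 ≈ 0.33333
G = -5780/3 (G = (1/3)*(-5780) = -5780/3 ≈ -1926.7)
M/w + G/395142 = 188274/7698 - 5780/3/395142 = 188274*(1/7698) - 5780/3*1/395142 = 31379/1283 - 2890/592713 = 18595033357/760450779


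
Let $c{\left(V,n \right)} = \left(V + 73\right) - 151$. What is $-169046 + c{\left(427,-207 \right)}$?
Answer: $-168697$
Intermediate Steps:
$c{\left(V,n \right)} = -78 + V$ ($c{\left(V,n \right)} = \left(73 + V\right) - 151 = -78 + V$)
$-169046 + c{\left(427,-207 \right)} = -169046 + \left(-78 + 427\right) = -169046 + 349 = -168697$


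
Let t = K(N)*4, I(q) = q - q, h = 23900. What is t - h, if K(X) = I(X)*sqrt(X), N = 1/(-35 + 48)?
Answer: -23900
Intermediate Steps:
N = 1/13 ≈ 0.076923
I(q) = 0
K(X) = 0 (K(X) = 0*sqrt(X) = 0)
t = 0 (t = 0*4 = 0)
t - h = 0 - 1*23900 = 0 - 23900 = -23900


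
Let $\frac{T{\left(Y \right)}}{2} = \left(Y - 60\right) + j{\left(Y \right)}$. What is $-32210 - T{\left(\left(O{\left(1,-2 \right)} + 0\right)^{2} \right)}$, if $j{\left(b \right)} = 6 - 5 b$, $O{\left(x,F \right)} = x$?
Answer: $-32094$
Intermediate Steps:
$T{\left(Y \right)} = -108 - 8 Y$ ($T{\left(Y \right)} = 2 \left(\left(Y - 60\right) - \left(-6 + 5 Y\right)\right) = 2 \left(\left(-60 + Y\right) - \left(-6 + 5 Y\right)\right) = 2 \left(-54 - 4 Y\right) = -108 - 8 Y$)
$-32210 - T{\left(\left(O{\left(1,-2 \right)} + 0\right)^{2} \right)} = -32210 - \left(-108 - 8 \left(1 + 0\right)^{2}\right) = -32210 - \left(-108 - 8 \cdot 1^{2}\right) = -32210 - \left(-108 - 8\right) = -32210 - -116 = -32210 + 116 = -32094$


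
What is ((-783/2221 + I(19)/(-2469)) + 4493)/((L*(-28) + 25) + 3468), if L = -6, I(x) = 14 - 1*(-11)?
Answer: 24636046205/20075638989 ≈ 1.2272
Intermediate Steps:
I(x) = 25 (I(x) = 14 + 11 = 25)
((-783/2221 + I(19)/(-2469)) + 4493)/((L*(-28) + 25) + 3468) = ((-783/2221 + 25/(-2469)) + 4493)/((-6*(-28) + 25) + 3468) = ((-783*1/2221 + 25*(-1/2469)) + 4493)/((168 + 25) + 3468) = ((-783/2221 - 25/2469) + 4493)/(193 + 3468) = (-1988752/5483649 + 4493)/3661 = (24636046205/5483649)*(1/3661) = 24636046205/20075638989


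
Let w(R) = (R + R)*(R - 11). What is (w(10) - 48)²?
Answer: 4624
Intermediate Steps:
w(R) = 2*R*(-11 + R) (w(R) = (2*R)*(-11 + R) = 2*R*(-11 + R))
(w(10) - 48)² = (2*10*(-11 + 10) - 48)² = (2*10*(-1) - 48)² = (-20 - 48)² = (-68)² = 4624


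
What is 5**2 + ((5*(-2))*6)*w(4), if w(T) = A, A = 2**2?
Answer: -215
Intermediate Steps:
A = 4
w(T) = 4
5**2 + ((5*(-2))*6)*w(4) = 5**2 + ((5*(-2))*6)*4 = 25 - 10*6*4 = 25 - 60*4 = 25 - 240 = -215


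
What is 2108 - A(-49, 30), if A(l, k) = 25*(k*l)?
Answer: 38858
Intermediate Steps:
A(l, k) = 25*k*l
2108 - A(-49, 30) = 2108 - 25*30*(-49) = 2108 - 1*(-36750) = 2108 + 36750 = 38858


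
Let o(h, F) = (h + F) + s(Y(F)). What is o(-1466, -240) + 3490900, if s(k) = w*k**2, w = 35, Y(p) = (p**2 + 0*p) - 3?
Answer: 116112993509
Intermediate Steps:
Y(p) = -3 + p**2 (Y(p) = (p**2 + 0) - 3 = p**2 - 3 = -3 + p**2)
s(k) = 35*k**2
o(h, F) = F + h + 35*(-3 + F**2)**2 (o(h, F) = (h + F) + 35*(-3 + F**2)**2 = (F + h) + 35*(-3 + F**2)**2 = F + h + 35*(-3 + F**2)**2)
o(-1466, -240) + 3490900 = (-240 - 1466 + 35*(-3 + (-240)**2)**2) + 3490900 = (-240 - 1466 + 35*(-3 + 57600)**2) + 3490900 = (-240 - 1466 + 35*57597**2) + 3490900 = (-240 - 1466 + 35*3317414409) + 3490900 = (-240 - 1466 + 116109504315) + 3490900 = 116109502609 + 3490900 = 116112993509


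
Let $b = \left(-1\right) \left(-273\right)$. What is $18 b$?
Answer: $4914$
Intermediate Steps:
$b = 273$
$18 b = 18 \cdot 273 = 4914$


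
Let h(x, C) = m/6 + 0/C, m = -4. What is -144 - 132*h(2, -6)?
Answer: -56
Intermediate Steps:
h(x, C) = -⅔ (h(x, C) = -4/6 + 0/C = -4*⅙ + 0 = -⅔ + 0 = -⅔)
-144 - 132*h(2, -6) = -144 - 132*(-⅔) = -144 + 88 = -56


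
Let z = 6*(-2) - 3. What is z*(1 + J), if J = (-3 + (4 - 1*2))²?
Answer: -30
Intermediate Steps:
z = -15 (z = -12 - 3 = -15)
J = 1 (J = (-3 + (4 - 2))² = (-3 + 2)² = (-1)² = 1)
z*(1 + J) = -15*(1 + 1) = -15*2 = -30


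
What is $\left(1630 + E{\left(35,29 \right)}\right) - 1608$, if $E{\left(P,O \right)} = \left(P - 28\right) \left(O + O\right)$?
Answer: $428$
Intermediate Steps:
$E{\left(P,O \right)} = 2 O \left(-28 + P\right)$ ($E{\left(P,O \right)} = \left(-28 + P\right) 2 O = 2 O \left(-28 + P\right)$)
$\left(1630 + E{\left(35,29 \right)}\right) - 1608 = \left(1630 + 2 \cdot 29 \left(-28 + 35\right)\right) - 1608 = \left(1630 + 2 \cdot 29 \cdot 7\right) - 1608 = \left(1630 + 406\right) - 1608 = 2036 - 1608 = 428$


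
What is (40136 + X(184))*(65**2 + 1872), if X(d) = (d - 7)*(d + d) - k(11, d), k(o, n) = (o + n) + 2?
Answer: 640642275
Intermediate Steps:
k(o, n) = 2 + n + o (k(o, n) = (n + o) + 2 = 2 + n + o)
X(d) = -13 - d + 2*d*(-7 + d) (X(d) = (d - 7)*(d + d) - (2 + d + 11) = (-7 + d)*(2*d) - (13 + d) = 2*d*(-7 + d) + (-13 - d) = -13 - d + 2*d*(-7 + d))
(40136 + X(184))*(65**2 + 1872) = (40136 + (-13 - 15*184 + 2*184**2))*(65**2 + 1872) = (40136 + (-13 - 2760 + 2*33856))*(4225 + 1872) = (40136 + (-13 - 2760 + 67712))*6097 = (40136 + 64939)*6097 = 105075*6097 = 640642275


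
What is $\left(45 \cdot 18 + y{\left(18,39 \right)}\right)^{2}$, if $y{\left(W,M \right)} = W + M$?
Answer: $751689$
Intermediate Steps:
$y{\left(W,M \right)} = M + W$
$\left(45 \cdot 18 + y{\left(18,39 \right)}\right)^{2} = \left(45 \cdot 18 + \left(39 + 18\right)\right)^{2} = \left(810 + 57\right)^{2} = 867^{2} = 751689$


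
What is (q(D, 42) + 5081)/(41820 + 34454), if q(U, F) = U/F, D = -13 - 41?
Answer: 17779/266959 ≈ 0.066598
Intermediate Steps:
D = -54
(q(D, 42) + 5081)/(41820 + 34454) = (-54/42 + 5081)/(41820 + 34454) = (-54*1/42 + 5081)/76274 = (-9/7 + 5081)*(1/76274) = (35558/7)*(1/76274) = 17779/266959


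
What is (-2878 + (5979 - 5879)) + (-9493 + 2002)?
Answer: -10269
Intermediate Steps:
(-2878 + (5979 - 5879)) + (-9493 + 2002) = (-2878 + 100) - 7491 = -2778 - 7491 = -10269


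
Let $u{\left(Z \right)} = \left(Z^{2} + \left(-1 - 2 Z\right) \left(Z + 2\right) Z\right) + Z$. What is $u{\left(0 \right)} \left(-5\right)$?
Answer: $0$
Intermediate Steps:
$u{\left(Z \right)} = Z + Z^{2} + Z \left(-1 - 2 Z\right) \left(2 + Z\right)$ ($u{\left(Z \right)} = \left(Z^{2} + \left(-1 - 2 Z\right) \left(2 + Z\right) Z\right) + Z = \left(Z^{2} + Z \left(-1 - 2 Z\right) \left(2 + Z\right)\right) + Z = Z + Z^{2} + Z \left(-1 - 2 Z\right) \left(2 + Z\right)$)
$u{\left(0 \right)} \left(-5\right) = \left(-1\right) 0 \left(1 + 2 \cdot 0^{2} + 4 \cdot 0\right) \left(-5\right) = \left(-1\right) 0 \left(1 + 2 \cdot 0 + 0\right) \left(-5\right) = \left(-1\right) 0 \left(1 + 0 + 0\right) \left(-5\right) = \left(-1\right) 0 \cdot 1 \left(-5\right) = 0 \left(-5\right) = 0$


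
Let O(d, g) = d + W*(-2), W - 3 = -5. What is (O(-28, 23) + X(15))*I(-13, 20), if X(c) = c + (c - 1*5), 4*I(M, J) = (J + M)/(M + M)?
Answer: -7/104 ≈ -0.067308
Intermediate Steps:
I(M, J) = (J + M)/(8*M) (I(M, J) = ((J + M)/(M + M))/4 = ((J + M)/((2*M)))/4 = ((J + M)*(1/(2*M)))/4 = ((J + M)/(2*M))/4 = (J + M)/(8*M))
W = -2 (W = 3 - 5 = -2)
O(d, g) = 4 + d (O(d, g) = d - 2*(-2) = d + 4 = 4 + d)
X(c) = -5 + 2*c (X(c) = c + (c - 5) = c + (-5 + c) = -5 + 2*c)
(O(-28, 23) + X(15))*I(-13, 20) = ((4 - 28) + (-5 + 2*15))*((⅛)*(20 - 13)/(-13)) = (-24 + (-5 + 30))*((⅛)*(-1/13)*7) = (-24 + 25)*(-7/104) = 1*(-7/104) = -7/104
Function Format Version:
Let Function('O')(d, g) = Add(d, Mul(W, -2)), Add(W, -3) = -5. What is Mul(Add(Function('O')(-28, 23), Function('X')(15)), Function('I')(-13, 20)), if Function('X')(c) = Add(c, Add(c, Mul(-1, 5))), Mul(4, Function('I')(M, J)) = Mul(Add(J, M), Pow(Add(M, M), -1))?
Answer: Rational(-7, 104) ≈ -0.067308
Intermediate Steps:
Function('I')(M, J) = Mul(Rational(1, 8), Pow(M, -1), Add(J, M)) (Function('I')(M, J) = Mul(Rational(1, 4), Mul(Add(J, M), Pow(Add(M, M), -1))) = Mul(Rational(1, 4), Mul(Add(J, M), Pow(Mul(2, M), -1))) = Mul(Rational(1, 4), Mul(Add(J, M), Mul(Rational(1, 2), Pow(M, -1)))) = Mul(Rational(1, 4), Mul(Rational(1, 2), Pow(M, -1), Add(J, M))) = Mul(Rational(1, 8), Pow(M, -1), Add(J, M)))
W = -2 (W = Add(3, -5) = -2)
Function('O')(d, g) = Add(4, d) (Function('O')(d, g) = Add(d, Mul(-2, -2)) = Add(d, 4) = Add(4, d))
Function('X')(c) = Add(-5, Mul(2, c)) (Function('X')(c) = Add(c, Add(c, -5)) = Add(c, Add(-5, c)) = Add(-5, Mul(2, c)))
Mul(Add(Function('O')(-28, 23), Function('X')(15)), Function('I')(-13, 20)) = Mul(Add(Add(4, -28), Add(-5, Mul(2, 15))), Mul(Rational(1, 8), Pow(-13, -1), Add(20, -13))) = Mul(Add(-24, Add(-5, 30)), Mul(Rational(1, 8), Rational(-1, 13), 7)) = Mul(Add(-24, 25), Rational(-7, 104)) = Mul(1, Rational(-7, 104)) = Rational(-7, 104)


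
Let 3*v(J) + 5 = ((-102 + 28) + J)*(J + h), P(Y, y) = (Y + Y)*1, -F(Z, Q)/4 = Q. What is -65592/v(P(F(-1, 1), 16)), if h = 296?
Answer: 196776/23621 ≈ 8.3306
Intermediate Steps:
F(Z, Q) = -4*Q
P(Y, y) = 2*Y (P(Y, y) = (2*Y)*1 = 2*Y)
v(J) = -5/3 + (-74 + J)*(296 + J)/3 (v(J) = -5/3 + (((-102 + 28) + J)*(J + 296))/3 = -5/3 + ((-74 + J)*(296 + J))/3 = -5/3 + (-74 + J)*(296 + J)/3)
-65592/v(P(F(-1, 1), 16)) = -65592/(-7303 + 74*(2*(-4*1)) + (2*(-4*1))²/3) = -65592/(-7303 + 74*(2*(-4)) + (2*(-4))²/3) = -65592/(-7303 + 74*(-8) + (⅓)*(-8)²) = -65592/(-7303 - 592 + (⅓)*64) = -65592/(-7303 - 592 + 64/3) = -65592/(-23621/3) = -65592*(-3/23621) = 196776/23621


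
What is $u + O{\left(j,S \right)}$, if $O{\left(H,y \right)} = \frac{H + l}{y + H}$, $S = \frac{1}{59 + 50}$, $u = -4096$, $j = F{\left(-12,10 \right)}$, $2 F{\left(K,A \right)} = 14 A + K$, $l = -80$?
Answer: $- \frac{28579536}{6977} \approx -4096.3$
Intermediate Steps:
$F{\left(K,A \right)} = \frac{K}{2} + 7 A$ ($F{\left(K,A \right)} = \frac{14 A + K}{2} = \frac{K + 14 A}{2} = \frac{K}{2} + 7 A$)
$j = 64$ ($j = \frac{1}{2} \left(-12\right) + 7 \cdot 10 = -6 + 70 = 64$)
$S = \frac{1}{109} \approx 0.0091743$
$O{\left(H,y \right)} = \frac{-80 + H}{H + y}$ ($O{\left(H,y \right)} = \frac{H - 80}{y + H} = \frac{-80 + H}{H + y}$)
$u + O{\left(j,S \right)} = -4096 + \frac{-80 + 64}{64 + \frac{1}{109}} = -4096 + \frac{1}{\frac{6977}{109}} \left(-16\right) = -4096 + \frac{109}{6977} \left(-16\right) = -4096 - \frac{1744}{6977} = - \frac{28579536}{6977}$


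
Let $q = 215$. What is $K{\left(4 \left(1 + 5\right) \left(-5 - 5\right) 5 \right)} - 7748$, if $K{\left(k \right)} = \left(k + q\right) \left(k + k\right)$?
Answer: $2356252$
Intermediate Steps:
$K{\left(k \right)} = 2 k \left(215 + k\right)$ ($K{\left(k \right)} = \left(k + 215\right) \left(k + k\right) = \left(215 + k\right) 2 k = 2 k \left(215 + k\right)$)
$K{\left(4 \left(1 + 5\right) \left(-5 - 5\right) 5 \right)} - 7748 = 2 \cdot 4 \left(1 + 5\right) \left(-5 - 5\right) 5 \left(215 + 4 \left(1 + 5\right) \left(-5 - 5\right) 5\right) - 7748 = 2 \cdot 4 \cdot 6 \left(-10\right) 5 \left(215 + 4 \cdot 6 \left(-10\right) 5\right) - 7748 = 2 \cdot 4 \left(-60\right) 5 \left(215 + 4 \left(-60\right) 5\right) - 7748 = 2 \left(\left(-240\right) 5\right) \left(215 - 1200\right) - 7748 = 2 \left(-1200\right) \left(215 - 1200\right) - 7748 = 2 \left(-1200\right) \left(-985\right) - 7748 = 2364000 - 7748 = 2356252$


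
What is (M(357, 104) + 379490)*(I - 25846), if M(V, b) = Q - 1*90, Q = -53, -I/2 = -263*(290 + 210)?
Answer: 89963658438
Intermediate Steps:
I = 263000 (I = -(-526)*(290 + 210) = -(-526)*500 = -2*(-131500) = 263000)
M(V, b) = -143 (M(V, b) = -53 - 1*90 = -53 - 90 = -143)
(M(357, 104) + 379490)*(I - 25846) = (-143 + 379490)*(263000 - 25846) = 379347*237154 = 89963658438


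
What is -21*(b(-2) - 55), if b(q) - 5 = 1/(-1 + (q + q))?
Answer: 5271/5 ≈ 1054.2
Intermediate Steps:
b(q) = 5 + 1/(-1 + 2*q) (b(q) = 5 + 1/(-1 + (q + q)) = 5 + 1/(-1 + 2*q))
-21*(b(-2) - 55) = -21*(2*(-2 + 5*(-2))/(-1 + 2*(-2)) - 55) = -21*(2*(-2 - 10)/(-1 - 4) - 55) = -21*(2*(-12)/(-5) - 55) = -21*(2*(-1/5)*(-12) - 55) = -21*(24/5 - 55) = -21*(-251/5) = 5271/5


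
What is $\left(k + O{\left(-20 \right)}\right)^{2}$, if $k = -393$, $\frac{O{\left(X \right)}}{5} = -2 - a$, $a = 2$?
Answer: $170569$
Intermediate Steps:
$O{\left(X \right)} = -20$ ($O{\left(X \right)} = 5 \left(-2 - 2\right) = 5 \left(-4\right) = -20$)
$\left(k + O{\left(-20 \right)}\right)^{2} = \left(-393 - 20\right)^{2} = \left(-413\right)^{2} = 170569$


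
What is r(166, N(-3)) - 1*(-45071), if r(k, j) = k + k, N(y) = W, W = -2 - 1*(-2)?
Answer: 45403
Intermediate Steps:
W = 0 (W = -2 + 2 = 0)
N(y) = 0
r(k, j) = 2*k
r(166, N(-3)) - 1*(-45071) = 2*166 - 1*(-45071) = 332 + 45071 = 45403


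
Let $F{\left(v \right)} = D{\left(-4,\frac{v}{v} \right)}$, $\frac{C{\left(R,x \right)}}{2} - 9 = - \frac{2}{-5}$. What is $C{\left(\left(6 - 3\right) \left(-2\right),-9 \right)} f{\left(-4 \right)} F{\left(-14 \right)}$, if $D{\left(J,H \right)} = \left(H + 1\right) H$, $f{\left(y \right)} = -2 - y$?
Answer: $\frac{376}{5} \approx 75.2$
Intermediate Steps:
$C{\left(R,x \right)} = \frac{94}{5}$ ($C{\left(R,x \right)} = 18 + 2 \left(- \frac{2}{-5}\right) = 18 + 2 \left(\left(-2\right) \left(- \frac{1}{5}\right)\right) = 18 + 2 \cdot \frac{2}{5} = 18 + \frac{4}{5} = \frac{94}{5}$)
$D{\left(J,H \right)} = H \left(1 + H\right)$ ($D{\left(J,H \right)} = \left(1 + H\right) H = H \left(1 + H\right)$)
$F{\left(v \right)} = 2$ ($F{\left(v \right)} = \frac{v}{v} \left(1 + \frac{v}{v}\right) = 1 \left(1 + 1\right) = 1 \cdot 2 = 2$)
$C{\left(\left(6 - 3\right) \left(-2\right),-9 \right)} f{\left(-4 \right)} F{\left(-14 \right)} = \frac{94 \left(-2 - -4\right)}{5} \cdot 2 = \frac{94 \left(-2 + 4\right)}{5} \cdot 2 = \frac{94}{5} \cdot 2 \cdot 2 = \frac{188}{5} \cdot 2 = \frac{376}{5}$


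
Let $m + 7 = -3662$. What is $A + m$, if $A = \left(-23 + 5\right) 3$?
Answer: $-3723$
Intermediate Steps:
$m = -3669$ ($m = -7 - 3662 = -3669$)
$A = -54$ ($A = \left(-18\right) 3 = -54$)
$A + m = -54 - 3669 = -3723$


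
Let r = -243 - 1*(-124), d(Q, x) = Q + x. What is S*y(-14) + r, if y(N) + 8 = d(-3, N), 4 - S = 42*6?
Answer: 6081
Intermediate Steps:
S = -248 (S = 4 - 42*6 = 4 - 1*252 = 4 - 252 = -248)
y(N) = -11 + N (y(N) = -8 + (-3 + N) = -11 + N)
r = -119 (r = -243 + 124 = -119)
S*y(-14) + r = -248*(-11 - 14) - 119 = -248*(-25) - 119 = 6200 - 119 = 6081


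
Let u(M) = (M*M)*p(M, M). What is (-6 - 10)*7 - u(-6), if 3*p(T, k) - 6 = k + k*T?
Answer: -544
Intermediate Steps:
p(T, k) = 2 + k/3 + T*k/3 (p(T, k) = 2 + (k + k*T)/3 = 2 + (k + T*k)/3 = 2 + (k/3 + T*k/3) = 2 + k/3 + T*k/3)
u(M) = M**2*(2 + M/3 + M**2/3) (u(M) = (M*M)*(2 + M/3 + M*M/3) = M**2*(2 + M/3 + M**2/3))
(-6 - 10)*7 - u(-6) = (-6 - 10)*7 - (-6)**2*(6 - 6 + (-6)**2)/3 = -16*7 - 36*(6 - 6 + 36)/3 = -112 - 36*36/3 = -112 - 1*432 = -112 - 432 = -544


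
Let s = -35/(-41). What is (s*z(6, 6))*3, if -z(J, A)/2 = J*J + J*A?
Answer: -15120/41 ≈ -368.78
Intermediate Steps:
z(J, A) = -2*J**2 - 2*A*J (z(J, A) = -2*(J*J + J*A) = -2*(J**2 + A*J) = -2*J**2 - 2*A*J)
s = 35/41 (s = -35*(-1/41) = 35/41 ≈ 0.85366)
(s*z(6, 6))*3 = (35*(-2*6*(6 + 6))/41)*3 = (35*(-2*6*12)/41)*3 = ((35/41)*(-144))*3 = -5040/41*3 = -15120/41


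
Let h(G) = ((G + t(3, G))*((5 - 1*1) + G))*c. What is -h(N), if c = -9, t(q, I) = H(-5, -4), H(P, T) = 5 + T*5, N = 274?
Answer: 648018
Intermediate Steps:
H(P, T) = 5 + 5*T
t(q, I) = -15 (t(q, I) = 5 + 5*(-4) = 5 - 20 = -15)
h(G) = -9*(-15 + G)*(4 + G) (h(G) = ((G - 15)*((5 - 1*1) + G))*(-9) = ((-15 + G)*((5 - 1) + G))*(-9) = ((-15 + G)*(4 + G))*(-9) = -9*(-15 + G)*(4 + G))
-h(N) = -(540 - 9*274² + 99*274) = -(540 - 9*75076 + 27126) = -(540 - 675684 + 27126) = -1*(-648018) = 648018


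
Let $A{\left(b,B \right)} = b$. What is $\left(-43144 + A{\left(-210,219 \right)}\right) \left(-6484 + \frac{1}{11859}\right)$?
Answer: $\frac{3333651854270}{11859} \approx 2.8111 \cdot 10^{8}$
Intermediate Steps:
$\left(-43144 + A{\left(-210,219 \right)}\right) \left(-6484 + \frac{1}{11859}\right) = \left(-43144 - 210\right) \left(-6484 + \frac{1}{11859}\right) = - 43354 \left(-6484 + \frac{1}{11859}\right) = \left(-43354\right) \left(- \frac{76893755}{11859}\right) = \frac{3333651854270}{11859}$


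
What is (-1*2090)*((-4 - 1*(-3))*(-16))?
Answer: -33440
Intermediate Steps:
(-1*2090)*((-4 - 1*(-3))*(-16)) = -2090*(-4 + 3)*(-16) = -(-2090)*(-16) = -2090*16 = -33440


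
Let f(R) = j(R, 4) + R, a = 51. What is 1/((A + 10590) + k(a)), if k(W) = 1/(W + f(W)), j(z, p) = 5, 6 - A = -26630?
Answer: 107/3983183 ≈ 2.6863e-5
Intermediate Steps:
A = 26636 (A = 6 - 1*(-26630) = 6 + 26630 = 26636)
f(R) = 5 + R
k(W) = 1/(5 + 2*W) (k(W) = 1/(W + (5 + W)) = 1/(5 + 2*W))
1/((A + 10590) + k(a)) = 1/((26636 + 10590) + 1/(5 + 2*51)) = 1/(37226 + 1/(5 + 102)) = 1/(37226 + 1/107) = 1/(3983183/107) = 107/3983183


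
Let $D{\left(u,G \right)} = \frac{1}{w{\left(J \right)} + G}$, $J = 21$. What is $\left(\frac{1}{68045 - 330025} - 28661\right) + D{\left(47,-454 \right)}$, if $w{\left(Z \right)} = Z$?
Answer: $- \frac{3251227864153}{113437340} \approx -28661.0$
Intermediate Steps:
$D{\left(u,G \right)} = \frac{1}{21 + G}$
$\left(\frac{1}{68045 - 330025} - 28661\right) + D{\left(47,-454 \right)} = \left(\frac{1}{68045 - 330025} - 28661\right) + \frac{1}{21 - 454} = \left(\frac{1}{-261980} - 28661\right) + \frac{1}{-433} = \left(- \frac{1}{261980} - 28661\right) - \frac{1}{433} = - \frac{7508608781}{261980} - \frac{1}{433} = - \frac{3251227864153}{113437340}$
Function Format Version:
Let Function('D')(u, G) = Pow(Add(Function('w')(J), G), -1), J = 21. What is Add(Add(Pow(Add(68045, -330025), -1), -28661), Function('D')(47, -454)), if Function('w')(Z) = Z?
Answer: Rational(-3251227864153, 113437340) ≈ -28661.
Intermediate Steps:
Function('D')(u, G) = Pow(Add(21, G), -1)
Add(Add(Pow(Add(68045, -330025), -1), -28661), Function('D')(47, -454)) = Add(Add(Pow(Add(68045, -330025), -1), -28661), Pow(Add(21, -454), -1)) = Add(Add(Pow(-261980, -1), -28661), Pow(-433, -1)) = Add(Add(Rational(-1, 261980), -28661), Rational(-1, 433)) = Add(Rational(-7508608781, 261980), Rational(-1, 433)) = Rational(-3251227864153, 113437340)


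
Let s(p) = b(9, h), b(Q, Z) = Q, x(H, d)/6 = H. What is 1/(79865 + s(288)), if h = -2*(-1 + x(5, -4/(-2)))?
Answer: 1/79874 ≈ 1.2520e-5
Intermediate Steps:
x(H, d) = 6*H
h = -58 (h = -2*(-1 + 6*5) = -2*(-1 + 30) = -2*29 = -58)
s(p) = 9
1/(79865 + s(288)) = 1/(79865 + 9) = 1/79874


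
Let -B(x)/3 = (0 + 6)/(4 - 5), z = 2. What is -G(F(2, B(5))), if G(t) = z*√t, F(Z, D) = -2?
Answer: -2*I*√2 ≈ -2.8284*I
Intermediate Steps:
B(x) = 18 (B(x) = -3*(0 + 6)/(4 - 5) = -18/(-1) = -18*(-1) = -3*(-6) = 18)
G(t) = 2*√t
-G(F(2, B(5))) = -2*√(-2) = -2*I*√2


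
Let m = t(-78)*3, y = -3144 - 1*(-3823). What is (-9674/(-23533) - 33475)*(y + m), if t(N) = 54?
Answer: -662504058341/23533 ≈ -2.8152e+7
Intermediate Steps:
y = 679 (y = -3144 + 3823 = 679)
m = 162 (m = 54*3 = 162)
(-9674/(-23533) - 33475)*(y + m) = (-9674/(-23533) - 33475)*(679 + 162) = (-9674*(-1/23533) - 33475)*841 = (9674/23533 - 33475)*841 = -787757501/23533*841 = -662504058341/23533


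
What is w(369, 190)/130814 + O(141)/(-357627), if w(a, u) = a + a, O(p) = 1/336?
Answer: 44339960561/7859479887504 ≈ 0.0056416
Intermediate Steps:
O(p) = 1/336
w(a, u) = 2*a
w(369, 190)/130814 + O(141)/(-357627) = (2*369)/130814 + (1/336)/(-357627) = 738*(1/130814) + (1/336)*(-1/357627) = 369/65407 - 1/120162672 = 44339960561/7859479887504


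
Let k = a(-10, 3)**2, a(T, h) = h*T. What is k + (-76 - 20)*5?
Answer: 420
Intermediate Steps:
a(T, h) = T*h
k = 900 (k = (-10*3)**2 = (-30)**2 = 900)
k + (-76 - 20)*5 = 900 + (-76 - 20)*5 = 900 - 96*5 = 900 - 480 = 420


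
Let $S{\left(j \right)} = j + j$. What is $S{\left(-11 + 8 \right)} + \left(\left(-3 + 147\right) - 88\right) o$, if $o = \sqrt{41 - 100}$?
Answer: $-6 + 56 i \sqrt{59} \approx -6.0 + 430.14 i$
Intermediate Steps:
$S{\left(j \right)} = 2 j$
$o = i \sqrt{59}$ ($o = \sqrt{-59} = i \sqrt{59} \approx 7.6811 i$)
$S{\left(-11 + 8 \right)} + \left(\left(-3 + 147\right) - 88\right) o = 2 \left(-11 + 8\right) + \left(\left(-3 + 147\right) - 88\right) i \sqrt{59} = 2 \left(-3\right) + \left(144 - 88\right) i \sqrt{59} = -6 + 56 i \sqrt{59}$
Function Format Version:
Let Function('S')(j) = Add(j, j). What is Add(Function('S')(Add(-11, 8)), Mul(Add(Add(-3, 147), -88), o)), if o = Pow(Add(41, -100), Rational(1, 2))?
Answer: Add(-6, Mul(56, I, Pow(59, Rational(1, 2)))) ≈ Add(-6.0000, Mul(430.14, I))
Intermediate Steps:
Function('S')(j) = Mul(2, j)
o = Mul(I, Pow(59, Rational(1, 2))) (o = Pow(-59, Rational(1, 2)) = Mul(I, Pow(59, Rational(1, 2))) ≈ Mul(7.6811, I))
Add(Function('S')(Add(-11, 8)), Mul(Add(Add(-3, 147), -88), o)) = Add(Mul(2, Add(-11, 8)), Mul(Add(Add(-3, 147), -88), Mul(I, Pow(59, Rational(1, 2))))) = Add(Mul(2, -3), Mul(Add(144, -88), Mul(I, Pow(59, Rational(1, 2))))) = Add(-6, Mul(56, Mul(I, Pow(59, Rational(1, 2))))) = Add(-6, Mul(56, I, Pow(59, Rational(1, 2))))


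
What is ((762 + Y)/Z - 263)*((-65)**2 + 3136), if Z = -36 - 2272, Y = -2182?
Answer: -1114425956/577 ≈ -1.9314e+6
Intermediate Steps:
Z = -2308
((762 + Y)/Z - 263)*((-65)**2 + 3136) = ((762 - 2182)/(-2308) - 263)*((-65)**2 + 3136) = (-1420*(-1/2308) - 263)*(4225 + 3136) = (355/577 - 263)*7361 = -151396/577*7361 = -1114425956/577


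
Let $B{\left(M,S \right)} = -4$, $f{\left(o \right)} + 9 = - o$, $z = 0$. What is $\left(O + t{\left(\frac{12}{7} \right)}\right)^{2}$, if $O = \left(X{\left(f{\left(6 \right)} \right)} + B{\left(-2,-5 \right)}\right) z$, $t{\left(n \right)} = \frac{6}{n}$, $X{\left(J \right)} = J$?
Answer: $\frac{49}{4} \approx 12.25$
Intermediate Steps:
$f{\left(o \right)} = -9 - o$
$O = 0$ ($O = \left(\left(-9 - 6\right) - 4\right) 0 = \left(-15 - 4\right) 0 = \left(-19\right) 0 = 0$)
$\left(O + t{\left(\frac{12}{7} \right)}\right)^{2} = \left(0 + \frac{6}{12 \cdot \frac{1}{7}}\right)^{2} = \left(0 + \frac{6}{\frac{12}{7}}\right)^{2} = \left(0 + 6 \cdot \frac{7}{12}\right)^{2} = \left(0 + \frac{7}{2}\right)^{2} = \left(\frac{7}{2}\right)^{2} = \frac{49}{4}$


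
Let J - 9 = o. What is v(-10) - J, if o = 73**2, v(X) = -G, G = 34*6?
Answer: -5542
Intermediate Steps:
G = 204
v(X) = -204 (v(X) = -1*204 = -204)
o = 5329
J = 5338 (J = 9 + 5329 = 5338)
v(-10) - J = -204 - 1*5338 = -204 - 5338 = -5542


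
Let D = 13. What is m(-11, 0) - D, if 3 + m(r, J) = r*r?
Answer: 105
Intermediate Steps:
m(r, J) = -3 + r² (m(r, J) = -3 + r*r = -3 + r²)
m(-11, 0) - D = (-3 + (-11)²) - 1*13 = (-3 + 121) - 13 = 118 - 13 = 105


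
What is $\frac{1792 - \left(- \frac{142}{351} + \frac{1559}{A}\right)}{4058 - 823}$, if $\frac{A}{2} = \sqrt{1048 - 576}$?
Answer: $\frac{629134}{1135485} - \frac{1559 \sqrt{118}}{1526920} \approx 0.54298$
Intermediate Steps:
$A = 4 \sqrt{118}$ ($A = 2 \sqrt{1048 - 576} = 2 \sqrt{472} = 2 \cdot 2 \sqrt{118} = 4 \sqrt{118} \approx 43.451$)
$\frac{1792 - \left(- \frac{142}{351} + \frac{1559}{A}\right)}{4058 - 823} = \frac{1792 - \left(- \frac{142}{351} + 1559 \frac{\sqrt{118}}{472}\right)}{4058 - 823} = \frac{1792 - \left(- \frac{142}{351} + 1559 \frac{\sqrt{118}}{472}\right)}{3235} = \left(1792 + \left(\frac{142}{351} - \frac{1559 \sqrt{118}}{472}\right)\right) \frac{1}{3235} = \left(\frac{629134}{351} - \frac{1559 \sqrt{118}}{472}\right) \frac{1}{3235} = \frac{629134}{1135485} - \frac{1559 \sqrt{118}}{1526920}$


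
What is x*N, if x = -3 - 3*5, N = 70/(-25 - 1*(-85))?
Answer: -21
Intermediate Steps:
N = 7/6 (N = 70/(-25 + 85) = 70/60 = 70*(1/60) = 7/6 ≈ 1.1667)
x = -18 (x = -3 - 15 = -18)
x*N = -18*7/6 = -21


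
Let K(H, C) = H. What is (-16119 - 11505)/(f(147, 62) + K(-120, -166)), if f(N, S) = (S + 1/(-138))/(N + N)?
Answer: 1120760928/4860085 ≈ 230.61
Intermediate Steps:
f(N, S) = (-1/138 + S)/(2*N) (f(N, S) = (S - 1/138)/((2*N)) = (-1/138 + S)*(1/(2*N)) = (-1/138 + S)/(2*N))
(-16119 - 11505)/(f(147, 62) + K(-120, -166)) = (-16119 - 11505)/((1/276)*(-1 + 138*62)/147 - 120) = -27624/((1/276)*(1/147)*(-1 + 8556) - 120) = -27624/((1/276)*(1/147)*8555 - 120) = -27624/(8555/40572 - 120) = -27624/(-4860085/40572) = -27624*(-40572/4860085) = 1120760928/4860085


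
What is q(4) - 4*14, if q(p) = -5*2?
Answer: -66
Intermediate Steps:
q(p) = -10
q(4) - 4*14 = -10 - 4*14 = -10 - 56 = -66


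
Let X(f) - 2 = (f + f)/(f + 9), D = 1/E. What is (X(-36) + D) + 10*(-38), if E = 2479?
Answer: -2791351/7437 ≈ -375.33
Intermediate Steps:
D = 1/2479 ≈ 0.00040339
X(f) = 2 + 2*f/(9 + f) (X(f) = 2 + (f + f)/(f + 9) = 2 + (2*f)/(9 + f) = 2 + 2*f/(9 + f))
(X(-36) + D) + 10*(-38) = (2*(9 + 2*(-36))/(9 - 36) + 1/2479) + 10*(-38) = (2*(9 - 72)/(-27) + 1/2479) - 380 = (2*(-1/27)*(-63) + 1/2479) - 380 = (14/3 + 1/2479) - 380 = 34709/7437 - 380 = -2791351/7437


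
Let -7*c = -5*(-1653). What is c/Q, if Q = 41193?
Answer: -2755/96117 ≈ -0.028663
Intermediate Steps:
c = -8265/7 (c = -(-5)*(-1653)/7 = -1/7*8265 = -8265/7 ≈ -1180.7)
c/Q = -8265/7/41193 = -8265/7*1/41193 = -2755/96117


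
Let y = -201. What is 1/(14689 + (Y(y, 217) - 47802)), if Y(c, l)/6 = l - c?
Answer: -1/30605 ≈ -3.2674e-5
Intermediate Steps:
Y(c, l) = -6*c + 6*l (Y(c, l) = 6*(l - c) = -6*c + 6*l)
1/(14689 + (Y(y, 217) - 47802)) = 1/(14689 + ((-6*(-201) + 6*217) - 47802)) = 1/(14689 + ((1206 + 1302) - 47802)) = 1/(14689 + (2508 - 47802)) = 1/(14689 - 45294) = 1/(-30605) = -1/30605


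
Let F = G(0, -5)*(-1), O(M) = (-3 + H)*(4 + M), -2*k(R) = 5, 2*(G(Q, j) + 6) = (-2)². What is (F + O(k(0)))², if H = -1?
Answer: 4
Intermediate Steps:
G(Q, j) = -4 (G(Q, j) = -6 + (½)*(-2)² = -6 + (½)*4 = -6 + 2 = -4)
k(R) = -5/2 (k(R) = -½*5 = -5/2)
O(M) = -16 - 4*M (O(M) = (-3 - 1)*(4 + M) = -4*(4 + M) = -16 - 4*M)
F = 4 (F = -4*(-1) = 4)
(F + O(k(0)))² = (4 + (-16 - 4*(-5/2)))² = (4 + (-16 + 10))² = (4 - 6)² = (-2)² = 4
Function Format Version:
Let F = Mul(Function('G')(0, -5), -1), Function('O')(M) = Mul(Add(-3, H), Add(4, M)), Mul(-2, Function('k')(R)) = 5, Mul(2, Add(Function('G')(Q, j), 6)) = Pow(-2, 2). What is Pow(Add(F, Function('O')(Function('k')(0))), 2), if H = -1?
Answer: 4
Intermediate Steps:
Function('G')(Q, j) = -4 (Function('G')(Q, j) = Add(-6, Mul(Rational(1, 2), Pow(-2, 2))) = Add(-6, Mul(Rational(1, 2), 4)) = Add(-6, 2) = -4)
Function('k')(R) = Rational(-5, 2) (Function('k')(R) = Mul(Rational(-1, 2), 5) = Rational(-5, 2))
Function('O')(M) = Add(-16, Mul(-4, M)) (Function('O')(M) = Mul(Add(-3, -1), Add(4, M)) = Mul(-4, Add(4, M)) = Add(-16, Mul(-4, M)))
F = 4 (F = Mul(-4, -1) = 4)
Pow(Add(F, Function('O')(Function('k')(0))), 2) = Pow(Add(4, Add(-16, Mul(-4, Rational(-5, 2)))), 2) = Pow(Add(4, Add(-16, 10)), 2) = Pow(Add(4, -6), 2) = Pow(-2, 2) = 4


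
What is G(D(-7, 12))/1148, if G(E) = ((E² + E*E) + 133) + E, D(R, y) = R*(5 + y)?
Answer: 1012/41 ≈ 24.683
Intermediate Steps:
G(E) = 133 + E + 2*E² (G(E) = ((E² + E²) + 133) + E = (2*E² + 133) + E = (133 + 2*E²) + E = 133 + E + 2*E²)
G(D(-7, 12))/1148 = (133 - 7*(5 + 12) + 2*(-7*(5 + 12))²)/1148 = (133 - 7*17 + 2*(-7*17)²)*(1/1148) = (133 - 119 + 2*(-119)²)*(1/1148) = (133 - 119 + 2*14161)*(1/1148) = (133 - 119 + 28322)*(1/1148) = 28336*(1/1148) = 1012/41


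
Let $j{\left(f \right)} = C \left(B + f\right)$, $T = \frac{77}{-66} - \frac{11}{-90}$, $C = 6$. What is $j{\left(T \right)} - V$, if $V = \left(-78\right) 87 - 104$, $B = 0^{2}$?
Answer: $\frac{103256}{15} \approx 6883.7$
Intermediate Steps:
$B = 0$
$T = - \frac{47}{45}$ ($T = 77 \left(- \frac{1}{66}\right) - - \frac{11}{90} = - \frac{7}{6} + \frac{11}{90} = - \frac{47}{45} \approx -1.0444$)
$j{\left(f \right)} = 6 f$ ($j{\left(f \right)} = 6 \left(0 + f\right) = 6 f$)
$V = -6890$ ($V = -6786 - 104 = -6890$)
$j{\left(T \right)} - V = 6 \left(- \frac{47}{45}\right) - -6890 = - \frac{94}{15} + 6890 = \frac{103256}{15}$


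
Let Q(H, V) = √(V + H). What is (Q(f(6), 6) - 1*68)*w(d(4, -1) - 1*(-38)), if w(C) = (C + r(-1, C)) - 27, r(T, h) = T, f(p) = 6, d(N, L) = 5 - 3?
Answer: -816 + 24*√3 ≈ -774.43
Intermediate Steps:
d(N, L) = 2
w(C) = -28 + C (w(C) = (C - 1) - 27 = (-1 + C) - 27 = -28 + C)
Q(H, V) = √(H + V)
(Q(f(6), 6) - 1*68)*w(d(4, -1) - 1*(-38)) = (√(6 + 6) - 1*68)*(-28 + (2 - 1*(-38))) = (√12 - 68)*(-28 + (2 + 38)) = (2*√3 - 68)*(-28 + 40) = (-68 + 2*√3)*12 = -816 + 24*√3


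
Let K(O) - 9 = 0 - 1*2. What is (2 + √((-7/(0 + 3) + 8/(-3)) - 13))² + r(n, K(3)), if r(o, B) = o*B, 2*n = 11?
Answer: 49/2 + 12*I*√2 ≈ 24.5 + 16.971*I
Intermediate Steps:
K(O) = 7 (K(O) = 9 + (0 - 1*2) = 9 + (0 - 2) = 9 - 2 = 7)
n = 11/2 (n = (½)*11 = 11/2 ≈ 5.5000)
r(o, B) = B*o
(2 + √((-7/(0 + 3) + 8/(-3)) - 13))² + r(n, K(3)) = (2 + √((-7/(0 + 3) + 8/(-3)) - 13))² + 7*(11/2) = (2 + √((-7/3 + 8*(-⅓)) - 13))² + 77/2 = (2 + √((-7*⅓ - 8/3) - 13))² + 77/2 = (2 + √((-7/3 - 8/3) - 13))² + 77/2 = (2 + √(-5 - 13))² + 77/2 = (2 + √(-18))² + 77/2 = (2 + 3*I*√2)² + 77/2 = 77/2 + (2 + 3*I*√2)²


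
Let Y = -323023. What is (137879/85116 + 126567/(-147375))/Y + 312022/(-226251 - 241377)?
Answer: -11706618471347685923/17544670734396781500 ≈ -0.66725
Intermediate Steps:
(137879/85116 + 126567/(-147375))/Y + 312022/(-226251 - 241377) = (137879/85116 + 126567/(-147375))/(-323023) + 312022/(-226251 - 241377) = (137879*(1/85116) + 126567*(-1/147375))*(-1/323023) + 312022/(-467628) = (137879/85116 - 14063/16375)*(-1/323023) + 312022*(-1/467628) = (1060782317/1393774500)*(-1/323023) - 156011/233814 = -1060782317/450221220313500 - 156011/233814 = -11706618471347685923/17544670734396781500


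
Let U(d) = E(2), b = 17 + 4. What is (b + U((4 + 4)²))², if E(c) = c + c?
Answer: 625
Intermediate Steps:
E(c) = 2*c
b = 21
U(d) = 4 (U(d) = 2*2 = 4)
(b + U((4 + 4)²))² = (21 + 4)² = 25² = 625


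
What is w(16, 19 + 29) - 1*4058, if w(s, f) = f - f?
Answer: -4058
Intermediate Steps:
w(s, f) = 0
w(16, 19 + 29) - 1*4058 = 0 - 1*4058 = 0 - 4058 = -4058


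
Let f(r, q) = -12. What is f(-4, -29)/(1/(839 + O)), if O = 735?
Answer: -18888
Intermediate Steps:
f(-4, -29)/(1/(839 + O)) = -12/(1/(839 + 735)) = -12/(1/1574) = -12/1/1574 = -12*1574 = -18888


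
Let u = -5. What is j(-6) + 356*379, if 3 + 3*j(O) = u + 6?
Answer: 404770/3 ≈ 1.3492e+5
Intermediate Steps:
j(O) = -⅔ (j(O) = -1 + (-5 + 6)/3 = -1 + (⅓)*1 = -1 + ⅓ = -⅔)
j(-6) + 356*379 = -⅔ + 356*379 = -⅔ + 134924 = 404770/3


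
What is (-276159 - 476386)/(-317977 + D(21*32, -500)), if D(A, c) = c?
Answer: 752545/318477 ≈ 2.3629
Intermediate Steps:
(-276159 - 476386)/(-317977 + D(21*32, -500)) = (-276159 - 476386)/(-317977 - 500) = -752545/(-318477) = -752545*(-1/318477) = 752545/318477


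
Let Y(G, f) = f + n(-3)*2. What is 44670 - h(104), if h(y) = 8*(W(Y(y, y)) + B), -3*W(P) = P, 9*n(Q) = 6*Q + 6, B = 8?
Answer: 403886/9 ≈ 44876.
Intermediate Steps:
n(Q) = ⅔ + 2*Q/3 (n(Q) = (6*Q + 6)/9 = (6 + 6*Q)/9 = ⅔ + 2*Q/3)
Y(G, f) = -8/3 + f (Y(G, f) = f + (⅔ + (⅔)*(-3))*2 = f + (⅔ - 2)*2 = f - 4/3*2 = f - 8/3 = -8/3 + f)
W(P) = -P/3
h(y) = 640/9 - 8*y/3 (h(y) = 8*(-(-8/3 + y)/3 + 8) = 8*((8/9 - y/3) + 8) = 8*(80/9 - y/3) = 640/9 - 8*y/3)
44670 - h(104) = 44670 - (640/9 - 8/3*104) = 44670 - (640/9 - 832/3) = 44670 - 1*(-1856/9) = 44670 + 1856/9 = 403886/9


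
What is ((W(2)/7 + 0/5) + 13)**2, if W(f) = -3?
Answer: 7744/49 ≈ 158.04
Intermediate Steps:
((W(2)/7 + 0/5) + 13)**2 = ((-3/7 + 0/5) + 13)**2 = ((-3*1/7 + 0*(1/5)) + 13)**2 = ((-3/7 + 0) + 13)**2 = (-3/7 + 13)**2 = (88/7)**2 = 7744/49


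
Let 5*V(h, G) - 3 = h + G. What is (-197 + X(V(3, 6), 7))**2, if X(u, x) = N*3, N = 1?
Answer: 37636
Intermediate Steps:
V(h, G) = 3/5 + G/5 + h/5 (V(h, G) = 3/5 + (h + G)/5 = 3/5 + (G + h)/5 = 3/5 + (G/5 + h/5) = 3/5 + G/5 + h/5)
X(u, x) = 3 (X(u, x) = 1*3 = 3)
(-197 + X(V(3, 6), 7))**2 = (-197 + 3)**2 = (-194)**2 = 37636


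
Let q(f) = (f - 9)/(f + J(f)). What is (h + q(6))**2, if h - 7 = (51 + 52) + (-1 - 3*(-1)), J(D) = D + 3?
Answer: 312481/25 ≈ 12499.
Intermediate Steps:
J(D) = 3 + D
q(f) = (-9 + f)/(3 + 2*f) (q(f) = (f - 9)/(f + (3 + f)) = (-9 + f)/(3 + 2*f))
h = 112 (h = 7 + ((51 + 52) + (-1 - 3*(-1))) = 7 + (103 + (-1 + 3)) = 7 + (103 + 2) = 7 + 105 = 112)
(h + q(6))**2 = (112 + (-9 + 6)/(3 + 2*6))**2 = (112 - 3/(3 + 12))**2 = (112 - 3/15)**2 = (112 + (1/15)*(-3))**2 = (112 - 1/5)**2 = (559/5)**2 = 312481/25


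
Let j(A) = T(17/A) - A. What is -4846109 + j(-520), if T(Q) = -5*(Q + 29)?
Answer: -503956319/104 ≈ -4.8457e+6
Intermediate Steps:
T(Q) = -145 - 5*Q (T(Q) = -5*(29 + Q) = -145 - 5*Q)
j(A) = -145 - A - 85/A (j(A) = (-145 - 85/A) - A = -145 - A - 85/A)
-4846109 + j(-520) = -4846109 + (-145 - 1*(-520) - 85/(-520)) = -4846109 + (-145 + 520 - 85*(-1/520)) = -4846109 + (-145 + 520 + 17/104) = -4846109 + 39017/104 = -503956319/104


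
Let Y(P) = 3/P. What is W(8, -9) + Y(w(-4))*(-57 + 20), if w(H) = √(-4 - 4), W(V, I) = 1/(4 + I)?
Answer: -⅕ + 111*I*√2/4 ≈ -0.2 + 39.244*I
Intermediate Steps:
w(H) = 2*I*√2 (w(H) = √(-8) = 2*I*√2)
W(8, -9) + Y(w(-4))*(-57 + 20) = 1/(4 - 9) + (3/((2*I*√2)))*(-57 + 20) = 1/(-5) + (3*(-I*√2/4))*(-37) = -⅕ - 3*I*√2/4*(-37) = -⅕ + 111*I*√2/4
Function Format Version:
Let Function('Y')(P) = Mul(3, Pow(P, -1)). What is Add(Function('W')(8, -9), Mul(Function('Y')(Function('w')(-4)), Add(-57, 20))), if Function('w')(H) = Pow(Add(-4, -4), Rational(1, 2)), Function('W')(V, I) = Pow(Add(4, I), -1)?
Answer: Add(Rational(-1, 5), Mul(Rational(111, 4), I, Pow(2, Rational(1, 2)))) ≈ Add(-0.20000, Mul(39.244, I))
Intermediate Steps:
Function('w')(H) = Mul(2, I, Pow(2, Rational(1, 2))) (Function('w')(H) = Pow(-8, Rational(1, 2)) = Mul(2, I, Pow(2, Rational(1, 2))))
Add(Function('W')(8, -9), Mul(Function('Y')(Function('w')(-4)), Add(-57, 20))) = Add(Pow(Add(4, -9), -1), Mul(Mul(3, Pow(Mul(2, I, Pow(2, Rational(1, 2))), -1)), Add(-57, 20))) = Add(Pow(-5, -1), Mul(Mul(3, Mul(Rational(-1, 4), I, Pow(2, Rational(1, 2)))), -37)) = Add(Rational(-1, 5), Mul(Mul(Rational(-3, 4), I, Pow(2, Rational(1, 2))), -37)) = Add(Rational(-1, 5), Mul(Rational(111, 4), I, Pow(2, Rational(1, 2))))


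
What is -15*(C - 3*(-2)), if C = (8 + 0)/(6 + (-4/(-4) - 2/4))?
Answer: -1410/13 ≈ -108.46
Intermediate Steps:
C = 16/13 (C = 8/(6 + (-4*(-¼) - 2*¼)) = 8/(6 + (1 - ½)) = 8/(6 + ½) = 8/(13/2) = 8*(2/13) = 16/13 ≈ 1.2308)
-15*(C - 3*(-2)) = -15*(16/13 - 3*(-2)) = -15*(16/13 + 6) = -15*94/13 = -1410/13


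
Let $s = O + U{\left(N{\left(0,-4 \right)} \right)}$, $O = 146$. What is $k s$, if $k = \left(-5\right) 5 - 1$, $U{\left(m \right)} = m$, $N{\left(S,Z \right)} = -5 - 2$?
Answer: $-3614$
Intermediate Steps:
$N{\left(S,Z \right)} = -7$
$k = -26$ ($k = -25 - 1 = -26$)
$s = 139$ ($s = 146 - 7 = 139$)
$k s = \left(-26\right) 139 = -3614$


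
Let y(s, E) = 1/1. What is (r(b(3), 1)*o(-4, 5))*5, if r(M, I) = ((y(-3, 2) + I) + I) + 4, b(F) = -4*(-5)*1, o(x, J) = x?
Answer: -140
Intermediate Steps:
y(s, E) = 1
b(F) = 20 (b(F) = 20*1 = 20)
r(M, I) = 5 + 2*I (r(M, I) = ((1 + I) + I) + 4 = (1 + 2*I) + 4 = 5 + 2*I)
(r(b(3), 1)*o(-4, 5))*5 = ((5 + 2*1)*(-4))*5 = ((5 + 2)*(-4))*5 = (7*(-4))*5 = -28*5 = -140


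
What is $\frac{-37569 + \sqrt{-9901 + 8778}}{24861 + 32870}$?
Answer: $- \frac{37569}{57731} + \frac{i \sqrt{1123}}{57731} \approx -0.65076 + 0.00058047 i$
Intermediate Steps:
$\frac{-37569 + \sqrt{-9901 + 8778}}{24861 + 32870} = \frac{-37569 + \sqrt{-1123}}{57731} = \left(-37569 + i \sqrt{1123}\right) \frac{1}{57731} = - \frac{37569}{57731} + \frac{i \sqrt{1123}}{57731}$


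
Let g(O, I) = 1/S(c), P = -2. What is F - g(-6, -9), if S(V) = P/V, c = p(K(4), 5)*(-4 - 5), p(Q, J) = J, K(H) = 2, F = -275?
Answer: -595/2 ≈ -297.50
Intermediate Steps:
c = -45 (c = 5*(-4 - 5) = 5*(-9) = -45)
S(V) = -2/V
g(O, I) = 45/2 (g(O, I) = 1/(-2/(-45)) = 1/(-2*(-1/45)) = 1/(2/45) = 45/2)
F - g(-6, -9) = -275 - 1*45/2 = -275 - 45/2 = -595/2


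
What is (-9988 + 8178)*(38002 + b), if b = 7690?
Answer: -82702520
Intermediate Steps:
(-9988 + 8178)*(38002 + b) = (-9988 + 8178)*(38002 + 7690) = -1810*45692 = -82702520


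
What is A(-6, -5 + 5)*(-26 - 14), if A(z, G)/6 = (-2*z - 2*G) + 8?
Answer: -4800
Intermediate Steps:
A(z, G) = 48 - 12*G - 12*z (A(z, G) = 6*((-2*z - 2*G) + 8) = 6*((-2*G - 2*z) + 8) = 6*(8 - 2*G - 2*z) = 48 - 12*G - 12*z)
A(-6, -5 + 5)*(-26 - 14) = (48 - 12*(-5 + 5) - 12*(-6))*(-26 - 14) = (48 - 12*0 + 72)*(-40) = (48 + 0 + 72)*(-40) = 120*(-40) = -4800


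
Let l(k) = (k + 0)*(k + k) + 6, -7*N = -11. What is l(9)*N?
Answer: 264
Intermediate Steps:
N = 11/7 (N = -⅐*(-11) = 11/7 ≈ 1.5714)
l(k) = 6 + 2*k² (l(k) = k*(2*k) + 6 = 2*k² + 6 = 6 + 2*k²)
l(9)*N = (6 + 2*9²)*(11/7) = (6 + 2*81)*(11/7) = (6 + 162)*(11/7) = 168*(11/7) = 264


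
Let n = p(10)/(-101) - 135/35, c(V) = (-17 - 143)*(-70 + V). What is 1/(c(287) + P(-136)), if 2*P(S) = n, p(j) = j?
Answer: -1414/49096877 ≈ -2.8800e-5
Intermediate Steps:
c(V) = 11200 - 160*V (c(V) = -160*(-70 + V) = 11200 - 160*V)
n = -2797/707 (n = 10/(-101) - 135/35 = 10*(-1/101) - 135*1/35 = -10/101 - 27/7 = -2797/707 ≈ -3.9562)
P(S) = -2797/1414 (P(S) = (½)*(-2797/707) = -2797/1414)
1/(c(287) + P(-136)) = 1/((11200 - 160*287) - 2797/1414) = 1/((11200 - 45920) - 2797/1414) = 1/(-34720 - 2797/1414) = 1/(-49096877/1414) = -1414/49096877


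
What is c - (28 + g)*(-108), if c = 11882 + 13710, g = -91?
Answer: 18788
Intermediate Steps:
c = 25592
c - (28 + g)*(-108) = 25592 - (28 - 91)*(-108) = 25592 - (-63)*(-108) = 25592 - 1*6804 = 25592 - 6804 = 18788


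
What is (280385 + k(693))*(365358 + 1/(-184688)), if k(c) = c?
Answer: 79690618435843/776 ≈ 1.0269e+11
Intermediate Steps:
(280385 + k(693))*(365358 + 1/(-184688)) = (280385 + 693)*(365358 + 1/(-184688)) = 281078*(365358 - 1/184688) = 281078*(67477238303/184688) = 79690618435843/776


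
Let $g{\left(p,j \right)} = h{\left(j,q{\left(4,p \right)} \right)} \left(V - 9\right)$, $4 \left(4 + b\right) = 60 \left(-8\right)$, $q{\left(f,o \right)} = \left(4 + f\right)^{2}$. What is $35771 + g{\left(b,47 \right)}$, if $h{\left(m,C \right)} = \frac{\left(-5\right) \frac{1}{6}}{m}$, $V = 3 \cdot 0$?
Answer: $\frac{3362489}{94} \approx 35771.0$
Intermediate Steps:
$V = 0$
$h{\left(m,C \right)} = - \frac{5}{6 m}$ ($h{\left(m,C \right)} = \frac{\left(-5\right) \frac{1}{6}}{m} = - \frac{5}{6 m}$)
$b = -124$ ($b = -4 + \frac{60 \left(-8\right)}{4} = -4 + \frac{1}{4} \left(-480\right) = -4 - 120 = -124$)
$g{\left(p,j \right)} = \frac{15}{2 j}$ ($g{\left(p,j \right)} = - \frac{5}{6 j} \left(0 - 9\right) = - \frac{5}{6 j} \left(-9\right) = \frac{15}{2 j}$)
$35771 + g{\left(b,47 \right)} = 35771 + \frac{15}{2 \cdot 47} = 35771 + \frac{15}{2} \cdot \frac{1}{47} = 35771 + \frac{15}{94} = \frac{3362489}{94}$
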